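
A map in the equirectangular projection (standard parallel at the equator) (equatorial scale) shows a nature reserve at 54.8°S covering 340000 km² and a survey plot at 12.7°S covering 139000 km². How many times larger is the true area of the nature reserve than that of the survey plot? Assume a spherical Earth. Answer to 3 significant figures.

1.45

On the plate carrée, areal scale = h·k = 1 × sec φ, so true area = apparent × cos φ.
True area of nature reserve: 340000 × cos(54.8°) = 340000 × 0.5764 = 196000 km².
True area of survey plot: 139000 × cos(12.7°) = 139000 × 0.9755 = 135600 km².
Ratio = 196000 / 135600 ≈ 1.45.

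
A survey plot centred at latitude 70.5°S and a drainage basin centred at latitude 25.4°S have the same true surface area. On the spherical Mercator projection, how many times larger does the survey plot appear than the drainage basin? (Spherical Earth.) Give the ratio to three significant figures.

7.32

On Mercator, area is exaggerated by sec²φ = 1/cos²φ.
At 70.5°: sec²(70.5°) = 1/0.3338² = 8.974.
At 25.4°: sec²(25.4°) = 1/0.9033² = 1.225.
Ratio = 8.974/1.225 = cos²(25.4°)/cos²(70.5°) ≈ 7.32.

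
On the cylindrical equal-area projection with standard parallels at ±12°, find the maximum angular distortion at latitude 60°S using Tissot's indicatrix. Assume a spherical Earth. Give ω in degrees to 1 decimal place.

71.7°

Cylindrical equal-area (φ₀ = 12°): h = cos φ / cos 12° along meridians, k = cos 12° / cos φ along parallels; h·k = 1.
At 60°: h = 0.5112, k = 1.956; principal scales a = 1.956, b = 0.5112.
sin(ω/2) = (a − b)/(a + b) = 1.445/2.467 = 0.5857, so ω = 2 arcsin(0.5857) ≈ 71.7°.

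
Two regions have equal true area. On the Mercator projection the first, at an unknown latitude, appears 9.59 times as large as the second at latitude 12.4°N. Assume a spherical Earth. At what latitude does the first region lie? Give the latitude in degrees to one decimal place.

71.6°

Mercator areal scale is sec²φ, so apparent-area ratio = sec²φ₁ / sec²φ₂ = cos²φ₂ / cos²φ₁.
cos²φ₂ / cos²φ₁ = 9.59  ⇒  cos φ₁ = cos 12.4° / √9.59 = 0.9767/3.097 = 0.3154.
φ₁ = arccos(0.3154) ≈ 71.6°.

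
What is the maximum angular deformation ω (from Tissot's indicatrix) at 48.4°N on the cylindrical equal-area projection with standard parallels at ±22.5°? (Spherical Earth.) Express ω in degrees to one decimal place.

A cylindrical equal-area projection with standard parallel φ₀ has meridian scale h = cos φ / cos φ₀ and parallel scale k = cos φ₀ / cos φ (so areas are preserved, h·k = 1).
At 48.4°: h = 0.7186, k = 1.392; principal scales a = 1.392, b = 0.7186.
sin(ω/2) = (a − b)/(a + b) = 0.6729/2.110 = 0.3189, so ω = 2 arcsin(0.3189) ≈ 37.2°.

37.2°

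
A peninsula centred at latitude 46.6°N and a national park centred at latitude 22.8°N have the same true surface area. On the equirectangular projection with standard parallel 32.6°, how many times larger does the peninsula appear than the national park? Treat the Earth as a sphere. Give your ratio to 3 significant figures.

1.34

In the equirectangular projection with standard parallel φ₀ = 32.6° (x = Rλ cos φ₀, y = Rφ), meridians are true-scale (h = 1) and the parallel scale is k = cos φ₀ / cos φ.
Areal scale at 46.6°: h·k = 1.000 × 1.226 = 1.226.
Areal scale at 22.8°: h·k = 1.000 × 0.9139 = 0.9139.
Ratio = 1.226/0.9139 ≈ 1.34.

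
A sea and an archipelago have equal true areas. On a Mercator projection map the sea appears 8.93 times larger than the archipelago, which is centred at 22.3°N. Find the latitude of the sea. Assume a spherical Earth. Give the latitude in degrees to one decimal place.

For equal true areas on Mercator, apparent areas scale as sec²φ, so the ratio is cos²φ₂ / cos²φ₁.
cos²φ₂ / cos²φ₁ = 8.93  ⇒  cos φ₁ = cos 22.3° / √8.93 = 0.9252/2.988 = 0.3096.
φ₁ = arccos(0.3096) ≈ 72.0°.

72.0°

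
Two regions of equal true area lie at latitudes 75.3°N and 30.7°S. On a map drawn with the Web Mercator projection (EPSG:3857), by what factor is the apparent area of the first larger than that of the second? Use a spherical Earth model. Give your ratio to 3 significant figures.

11.5

Mercator is conformal with k = sec φ, so areal scale = k² = sec²φ.
At 75.3°: sec²(75.3°) = 1/0.2538² = 15.53.
At 30.7°: sec²(30.7°) = 1/0.8599² = 1.353.
Ratio = 15.53/1.353 = cos²(30.7°)/cos²(75.3°) ≈ 11.5.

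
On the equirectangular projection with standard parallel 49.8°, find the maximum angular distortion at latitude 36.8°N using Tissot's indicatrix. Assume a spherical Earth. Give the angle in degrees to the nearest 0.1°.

In the equirectangular projection with standard parallel φ₀ = 49.8° (x = Rλ cos φ₀, y = Rφ), meridians are true-scale (h = 1) and the parallel scale is k = cos φ₀ / cos φ.
At 36.8°: h = 1.000, k = 0.8061; principal scales a = 1.000, b = 0.8061.
sin(ω/2) = (a − b)/(a + b) = 0.1939/1.806 = 0.1074, so ω = 2 arcsin(0.1074) ≈ 12.3°.

12.3°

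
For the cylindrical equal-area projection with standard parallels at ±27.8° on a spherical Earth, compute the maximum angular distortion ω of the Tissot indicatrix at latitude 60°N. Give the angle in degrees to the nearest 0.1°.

62.1°

For cylindrical equal-area with standard parallel φ₀, h = cos φ / cos φ₀ and k = cos φ₀ / cos φ, so h·k = 1.
At 60°: h = 0.5652, k = 1.769; principal scales a = 1.769, b = 0.5652.
sin(ω/2) = (a − b)/(a + b) = 1.204/2.334 = 0.5157, so ω = 2 arcsin(0.5157) ≈ 62.1°.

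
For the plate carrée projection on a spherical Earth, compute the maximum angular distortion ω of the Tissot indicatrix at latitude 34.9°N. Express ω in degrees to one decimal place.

11.3°

In the plate carrée (x = Rλ, y = Rφ), meridians are true-scale (h = 1) and parallels are stretched by k = sec φ.
At 34.9°: h = 1.000, k = 1.219; principal scales a = 1.219, b = 1.000.
sin(ω/2) = (a − b)/(a + b) = 0.2193/2.219 = 0.09881, so ω = 2 arcsin(0.09881) ≈ 11.3°.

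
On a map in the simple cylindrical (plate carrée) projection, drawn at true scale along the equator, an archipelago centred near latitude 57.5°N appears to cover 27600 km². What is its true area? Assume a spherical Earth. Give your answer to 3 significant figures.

14800 km²

In the plate carrée (x = Rλ, y = Rφ), meridians are true-scale (h = 1) and parallels are stretched by k = sec φ.
Areal scale = h·k = 1 × sec φ; at 57.5°, h = 1.000, k = 1.861, so h·k = 1.861.
True area = apparent / (areal scale) = 27600 / 1.861 ≈ 14800 km².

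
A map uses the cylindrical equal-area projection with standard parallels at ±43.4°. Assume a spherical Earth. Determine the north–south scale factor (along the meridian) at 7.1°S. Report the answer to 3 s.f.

1.37

Cylindrical equal-area (φ₀ = 43.4°): h = cos φ / cos 43.4° along meridians, k = cos 43.4° / cos φ along parallels; h·k = 1.
h = cos 7.1° / cos 43.4° = 0.9923/0.7266 = 1.366.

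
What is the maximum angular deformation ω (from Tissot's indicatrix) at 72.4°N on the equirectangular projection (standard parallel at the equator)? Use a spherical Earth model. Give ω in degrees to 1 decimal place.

In the plate carrée (x = Rλ, y = Rφ), meridians are true-scale (h = 1) and parallels are stretched by k = sec φ.
At 72.4°: h = 1.000, k = 3.307; principal scales a = 3.307, b = 1.000.
sin(ω/2) = (a − b)/(a + b) = 2.307/4.307 = 0.5357, so ω = 2 arcsin(0.5357) ≈ 64.8°.

64.8°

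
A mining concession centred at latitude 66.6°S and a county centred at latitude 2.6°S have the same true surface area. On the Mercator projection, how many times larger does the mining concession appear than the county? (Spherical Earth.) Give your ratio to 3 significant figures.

Mercator is conformal with k = sec φ, so areal scale = k² = sec²φ.
At 66.6°: sec²(66.6°) = 1/0.3971² = 6.340.
At 2.6°: sec²(2.6°) = 1/0.9990² = 1.002.
Ratio = 6.340/1.002 = cos²(2.6°)/cos²(66.6°) ≈ 6.33.

6.33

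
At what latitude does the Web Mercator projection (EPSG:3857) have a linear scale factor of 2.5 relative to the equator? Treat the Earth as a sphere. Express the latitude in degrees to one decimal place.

Mercator scale is k = sec φ = 1/cos φ.
1/cos φ = 2.5  ⇒  cos φ = 0.4000  ⇒  φ = arccos(0.4000) ≈ 66.4°.

66.4°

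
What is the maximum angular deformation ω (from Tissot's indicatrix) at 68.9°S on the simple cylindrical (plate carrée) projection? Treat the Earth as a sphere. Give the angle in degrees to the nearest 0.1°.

56.1°

Plate carrée maps x = Rλ, y = Rφ. The meridian scale is h = 1 and the parallel scale is k = 1/cos φ = sec φ.
At 68.9°: h = 1.000, k = 2.778; principal scales a = 2.778, b = 1.000.
sin(ω/2) = (a − b)/(a + b) = 1.778/3.778 = 0.4706, so ω = 2 arcsin(0.4706) ≈ 56.1°.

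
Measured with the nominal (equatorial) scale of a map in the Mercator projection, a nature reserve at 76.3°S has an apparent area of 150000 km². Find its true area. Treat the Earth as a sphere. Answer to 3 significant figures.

Mercator is conformal, so the point scale is isotropic: h = k = sec φ = 1/cos φ.
Areal scale = k² = sec²φ = 1/cos²(76.3°) = 1/0.2368² = 17.83.
True area = apparent / (areal scale) = 150000 / 17.83 ≈ 8410 km².

8410 km²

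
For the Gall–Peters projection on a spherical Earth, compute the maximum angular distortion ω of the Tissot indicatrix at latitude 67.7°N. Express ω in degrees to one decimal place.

Gall–Peters is a cylindrical equal-area projection with standard parallels at ±45°. For cylindrical equal-area with standard parallel φ₀, h = cos φ / cos φ₀ and k = cos φ₀ / cos φ, so h·k = 1.
At 67.7°: h = 0.5366, k = 1.863; principal scales a = 1.863, b = 0.5366.
sin(ω/2) = (a − b)/(a + b) = 1.327/2.400 = 0.5528, so ω = 2 arcsin(0.5528) ≈ 67.1°.

67.1°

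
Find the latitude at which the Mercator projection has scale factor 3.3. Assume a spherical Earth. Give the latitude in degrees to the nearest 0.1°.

72.4°

Mercator scale is k = sec φ = 1/cos φ.
1/cos φ = 3.3  ⇒  cos φ = 0.3030  ⇒  φ = arccos(0.3030) ≈ 72.4°.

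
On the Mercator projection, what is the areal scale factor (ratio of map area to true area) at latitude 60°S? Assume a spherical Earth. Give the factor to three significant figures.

4.00

For Mercator, h = k = sec φ (a conformal cylindrical projection has a single point scale, 1/cos φ).
Areal scale = k² = sec²φ = 1/cos²(60°) = 1/0.5000² = 4.000.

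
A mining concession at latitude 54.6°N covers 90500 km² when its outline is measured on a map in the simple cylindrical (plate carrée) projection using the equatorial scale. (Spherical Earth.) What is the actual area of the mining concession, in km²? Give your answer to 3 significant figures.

52400 km²

For the equirectangular projection with φ₀ = 0 (plate carrée), h = 1 along meridians and k = sec φ along parallels.
Areal scale = h·k = 1 × sec φ; at 54.6°, h = 1.000, k = 1.726, so h·k = 1.726.
True area = apparent / (areal scale) = 90500 / 1.726 ≈ 52400 km².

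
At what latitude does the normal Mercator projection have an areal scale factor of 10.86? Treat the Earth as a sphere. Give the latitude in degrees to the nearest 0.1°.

Mercator areal scale is sec²φ.
sec²φ = 10.86  ⇒  cos²φ = 0.09208  ⇒  cos φ = 0.3034.
φ = arccos(0.3034) ≈ 72.3°.

72.3°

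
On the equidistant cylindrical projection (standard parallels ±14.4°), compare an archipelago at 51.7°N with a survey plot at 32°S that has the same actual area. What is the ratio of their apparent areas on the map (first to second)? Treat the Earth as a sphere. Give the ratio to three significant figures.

1.37

The equidistant cylindrical projection with φ₀ = 14.4° has h = 1 (meridians true) and k = cos φ₀ / cos φ along parallels.
Areal scale at 51.7°: h·k = 1.000 × 1.563 = 1.563.
Areal scale at 32°: h·k = 1.000 × 1.142 = 1.142.
Ratio = 1.563/1.142 ≈ 1.37.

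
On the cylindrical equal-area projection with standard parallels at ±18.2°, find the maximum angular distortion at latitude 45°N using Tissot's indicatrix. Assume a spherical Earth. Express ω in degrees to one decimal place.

33.4°

Cylindrical equal-area (φ₀ = 18.2°): h = cos φ / cos 18.2° along meridians, k = cos 18.2° / cos φ along parallels; h·k = 1.
At 45°: h = 0.7443, k = 1.343; principal scales a = 1.343, b = 0.7443.
sin(ω/2) = (a − b)/(a + b) = 0.5991/2.088 = 0.2870, so ω = 2 arcsin(0.2870) ≈ 33.4°.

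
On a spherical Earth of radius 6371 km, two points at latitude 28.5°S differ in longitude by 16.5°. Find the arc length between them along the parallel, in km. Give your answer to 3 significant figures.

Arc length along a parallel = R cos φ · Δλ (with Δλ in radians).
= 6371 × cos 28.5° × (16.5° × π/180) = 6371 × 0.8788 × 0.2880 ≈ 1610 km.

1610 km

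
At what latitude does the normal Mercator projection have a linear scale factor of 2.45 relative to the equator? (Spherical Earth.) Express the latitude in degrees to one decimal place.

Mercator scale is k = sec φ = 1/cos φ.
1/cos φ = 2.45  ⇒  cos φ = 0.4082  ⇒  φ = arccos(0.4082) ≈ 65.9°.

65.9°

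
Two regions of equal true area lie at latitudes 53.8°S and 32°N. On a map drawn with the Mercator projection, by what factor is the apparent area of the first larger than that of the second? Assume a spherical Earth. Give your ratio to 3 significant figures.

Mercator is conformal with k = sec φ, so areal scale = k² = sec²φ.
At 53.8°: sec²(53.8°) = 1/0.5906² = 2.867.
At 32°: sec²(32°) = 1/0.8480² = 1.390.
Ratio = 2.867/1.390 = cos²(32°)/cos²(53.8°) ≈ 2.06.

2.06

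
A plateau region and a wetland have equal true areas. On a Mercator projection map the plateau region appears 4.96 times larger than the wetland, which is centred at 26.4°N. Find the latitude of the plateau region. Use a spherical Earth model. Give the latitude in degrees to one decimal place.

For equal true areas on Mercator, apparent areas scale as sec²φ, so the ratio is cos²φ₂ / cos²φ₁.
cos²φ₂ / cos²φ₁ = 4.96  ⇒  cos φ₁ = cos 26.4° / √4.96 = 0.8957/2.227 = 0.4022.
φ₁ = arccos(0.4022) ≈ 66.3°.

66.3°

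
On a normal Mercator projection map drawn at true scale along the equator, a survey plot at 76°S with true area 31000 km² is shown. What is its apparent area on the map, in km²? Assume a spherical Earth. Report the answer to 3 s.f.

530000 km²

The Mercator projection is conformal; its linear scale factor is the same in every direction and equals sec φ = 1/cos φ.
Areal scale = k² = sec²φ = 1/cos²(76°) = 1/0.2419² = 17.09.
Apparent area = 31000 × 17.09 ≈ 530000 km².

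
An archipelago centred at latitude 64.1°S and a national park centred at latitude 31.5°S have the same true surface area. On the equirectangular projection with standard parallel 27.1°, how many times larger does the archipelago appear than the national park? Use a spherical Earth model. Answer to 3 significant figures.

1.95

With standard parallel φ₀ = 27.1°, the equirectangular projection gives x = Rλ cos φ₀, y = Rφ, so h = 1 and k = cos 27.1° / cos φ.
Areal scale at 64.1°: h·k = 1.000 × 2.038 = 2.038.
Areal scale at 31.5°: h·k = 1.000 × 1.044 = 1.044.
Ratio = 2.038/1.044 ≈ 1.95.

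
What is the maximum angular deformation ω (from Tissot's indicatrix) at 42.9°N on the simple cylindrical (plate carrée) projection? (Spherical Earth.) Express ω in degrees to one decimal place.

17.8°

In the plate carrée (x = Rλ, y = Rφ), meridians are true-scale (h = 1) and parallels are stretched by k = sec φ.
At 42.9°: h = 1.000, k = 1.365; principal scales a = 1.365, b = 1.000.
sin(ω/2) = (a − b)/(a + b) = 0.3651/2.365 = 0.1544, so ω = 2 arcsin(0.1544) ≈ 17.8°.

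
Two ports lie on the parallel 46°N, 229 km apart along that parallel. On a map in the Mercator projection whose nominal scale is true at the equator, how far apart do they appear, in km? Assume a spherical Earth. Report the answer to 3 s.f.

Mercator is conformal, so the point scale is isotropic: h = k = sec φ = 1/cos φ.
Along the parallel, k = sec 46° = 1/0.6947 = 1.440.
Map distance = 229 × 1.440 ≈ 330 km.

330 km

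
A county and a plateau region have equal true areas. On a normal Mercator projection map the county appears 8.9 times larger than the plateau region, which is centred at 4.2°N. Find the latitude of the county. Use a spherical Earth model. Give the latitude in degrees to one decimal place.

70.5°

For equal true areas on Mercator, apparent areas scale as sec²φ, so the ratio is cos²φ₂ / cos²φ₁.
cos²φ₂ / cos²φ₁ = 8.9  ⇒  cos φ₁ = cos 4.2° / √8.9 = 0.9973/2.983 = 0.3343.
φ₁ = arccos(0.3343) ≈ 70.5°.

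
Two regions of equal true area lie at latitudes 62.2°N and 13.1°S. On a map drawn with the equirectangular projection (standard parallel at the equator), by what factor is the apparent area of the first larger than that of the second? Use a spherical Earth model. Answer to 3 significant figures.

2.09

Plate carrée maps x = Rλ, y = Rφ. The meridian scale is h = 1 and the parallel scale is k = 1/cos φ = sec φ.
Areal scale at 62.2°: h·k = 1.000 × 2.144 = 2.144.
Areal scale at 13.1°: h·k = 1.000 × 1.027 = 1.027.
Ratio = 2.144/1.027 ≈ 2.09.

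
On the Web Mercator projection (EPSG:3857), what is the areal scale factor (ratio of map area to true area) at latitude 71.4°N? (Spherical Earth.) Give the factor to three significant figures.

9.83

The Mercator projection is conformal; its linear scale factor is the same in every direction and equals sec φ = 1/cos φ.
Areal scale = k² = sec²φ = 1/cos²(71.4°) = 1/0.3190² = 9.829.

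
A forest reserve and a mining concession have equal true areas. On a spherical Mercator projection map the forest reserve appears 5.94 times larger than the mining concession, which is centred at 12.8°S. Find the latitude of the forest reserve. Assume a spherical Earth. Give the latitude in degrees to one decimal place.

Mercator areal scale is sec²φ, so apparent-area ratio = sec²φ₁ / sec²φ₂ = cos²φ₂ / cos²φ₁.
cos²φ₂ / cos²φ₁ = 5.94  ⇒  cos φ₁ = cos 12.8° / √5.94 = 0.9751/2.437 = 0.4001.
φ₁ = arccos(0.4001) ≈ 66.4°.

66.4°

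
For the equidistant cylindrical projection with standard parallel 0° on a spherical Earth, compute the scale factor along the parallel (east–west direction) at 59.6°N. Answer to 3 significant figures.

For the equirectangular projection with φ₀ = 0 (plate carrée), h = 1 along meridians and k = sec φ along parallels.
k = 1/cos 59.6° = 1/0.5060 = 1.976.

1.98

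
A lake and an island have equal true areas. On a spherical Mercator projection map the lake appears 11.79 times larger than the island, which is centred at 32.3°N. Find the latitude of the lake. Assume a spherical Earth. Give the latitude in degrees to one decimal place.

Mercator areal scale is sec²φ, so apparent-area ratio = sec²φ₁ / sec²φ₂ = cos²φ₂ / cos²φ₁.
cos²φ₂ / cos²φ₁ = 11.79  ⇒  cos φ₁ = cos 32.3° / √11.79 = 0.8453/3.434 = 0.2462.
φ₁ = arccos(0.2462) ≈ 75.7°.

75.7°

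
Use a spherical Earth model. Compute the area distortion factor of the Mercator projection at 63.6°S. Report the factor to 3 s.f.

5.06

For Mercator, h = k = sec φ (a conformal cylindrical projection has a single point scale, 1/cos φ).
Areal scale = k² = sec²φ = 1/cos²(63.6°) = 1/0.4446² = 5.058.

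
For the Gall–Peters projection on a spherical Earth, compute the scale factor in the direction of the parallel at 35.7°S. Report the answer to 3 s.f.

0.871

The Gall–Peters projection is cylindrical equal-area with φ₀ = 45°. For cylindrical equal-area with standard parallel φ₀, h = cos φ / cos φ₀ and k = cos φ₀ / cos φ, so h·k = 1.
k = cos 45° / cos 35.7° = 0.7071/0.8121 = 0.8707.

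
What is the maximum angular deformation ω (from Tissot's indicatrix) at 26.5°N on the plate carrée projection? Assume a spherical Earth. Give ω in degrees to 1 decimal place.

For the equirectangular projection with φ₀ = 0 (plate carrée), h = 1 along meridians and k = sec φ along parallels.
At 26.5°: h = 1.000, k = 1.117; principal scales a = 1.117, b = 1.000.
sin(ω/2) = (a − b)/(a + b) = 0.1174/2.117 = 0.05545, so ω = 2 arcsin(0.05545) ≈ 6.4°.

6.4°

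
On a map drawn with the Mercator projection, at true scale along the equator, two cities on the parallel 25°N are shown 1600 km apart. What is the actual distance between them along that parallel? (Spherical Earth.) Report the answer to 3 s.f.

The Mercator projection is conformal; its linear scale factor is the same in every direction and equals sec φ = 1/cos φ.
Along the parallel at 25°, map distances are exaggerated by k = sec 25° = 1.103.
True distance = 1600 / 1.103 = 1600 × cos 25° ≈ 1450 km.

1450 km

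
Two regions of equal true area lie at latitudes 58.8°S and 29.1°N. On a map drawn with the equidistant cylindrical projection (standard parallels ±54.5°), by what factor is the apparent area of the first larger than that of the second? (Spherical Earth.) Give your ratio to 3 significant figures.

With standard parallel φ₀ = 54.5°, the equirectangular projection gives x = Rλ cos φ₀, y = Rφ, so h = 1 and k = cos 54.5° / cos φ.
Areal scale at 58.8°: h·k = 1.000 × 1.121 = 1.121.
Areal scale at 29.1°: h·k = 1.000 × 0.6646 = 0.6646.
Ratio = 1.121/0.6646 ≈ 1.69.

1.69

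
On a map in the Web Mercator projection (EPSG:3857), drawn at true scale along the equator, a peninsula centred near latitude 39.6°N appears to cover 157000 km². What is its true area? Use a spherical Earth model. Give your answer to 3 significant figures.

For Mercator, h = k = sec φ (a conformal cylindrical projection has a single point scale, 1/cos φ).
Areal scale = k² = sec²φ = 1/cos²(39.6°) = 1/0.7705² = 1.684.
True area = apparent / (areal scale) = 157000 / 1.684 ≈ 93200 km².

93200 km²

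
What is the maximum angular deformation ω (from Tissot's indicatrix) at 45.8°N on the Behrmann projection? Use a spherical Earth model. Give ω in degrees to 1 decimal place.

Behrmann is a cylindrical equal-area projection with standard parallels at ±30°. Cylindrical equal-area (φ₀ = 30°): h = cos φ / cos 30° along meridians, k = cos 30° / cos φ along parallels; h·k = 1.
At 45.8°: h = 0.8050, k = 1.242; principal scales a = 1.242, b = 0.8050.
sin(ω/2) = (a − b)/(a + b) = 0.4372/2.047 = 0.2136, so ω = 2 arcsin(0.2136) ≈ 24.7°.

24.7°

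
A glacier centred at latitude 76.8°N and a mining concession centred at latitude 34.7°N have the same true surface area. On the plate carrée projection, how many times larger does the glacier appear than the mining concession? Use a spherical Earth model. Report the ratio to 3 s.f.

In the plate carrée (x = Rλ, y = Rφ), meridians are true-scale (h = 1) and parallels are stretched by k = sec φ.
Areal scale at 76.8°: h·k = 1.000 × 4.379 = 4.379.
Areal scale at 34.7°: h·k = 1.000 × 1.216 = 1.216.
Ratio = 4.379/1.216 ≈ 3.60.

3.60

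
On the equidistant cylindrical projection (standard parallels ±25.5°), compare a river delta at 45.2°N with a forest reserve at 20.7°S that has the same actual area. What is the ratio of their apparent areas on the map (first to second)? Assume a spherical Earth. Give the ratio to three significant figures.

The equidistant cylindrical projection with φ₀ = 25.5° has h = 1 (meridians true) and k = cos φ₀ / cos φ along parallels.
Areal scale at 45.2°: h·k = 1.000 × 1.281 = 1.281.
Areal scale at 20.7°: h·k = 1.000 × 0.9649 = 0.9649.
Ratio = 1.281/0.9649 ≈ 1.33.

1.33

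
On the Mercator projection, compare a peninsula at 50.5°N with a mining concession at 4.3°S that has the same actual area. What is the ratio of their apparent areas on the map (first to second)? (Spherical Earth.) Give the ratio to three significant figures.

2.46

On Mercator, area is exaggerated by sec²φ = 1/cos²φ.
At 50.5°: sec²(50.5°) = 1/0.6361² = 2.472.
At 4.3°: sec²(4.3°) = 1/0.9972² = 1.006.
Ratio = 2.472/1.006 = cos²(4.3°)/cos²(50.5°) ≈ 2.46.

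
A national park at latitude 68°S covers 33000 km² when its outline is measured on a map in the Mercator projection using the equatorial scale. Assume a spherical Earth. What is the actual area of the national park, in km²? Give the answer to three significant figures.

For Mercator, h = k = sec φ (a conformal cylindrical projection has a single point scale, 1/cos φ).
Areal scale = k² = sec²φ = 1/cos²(68°) = 1/0.3746² = 7.126.
True area = apparent / (areal scale) = 33000 / 7.126 ≈ 4630 km².

4630 km²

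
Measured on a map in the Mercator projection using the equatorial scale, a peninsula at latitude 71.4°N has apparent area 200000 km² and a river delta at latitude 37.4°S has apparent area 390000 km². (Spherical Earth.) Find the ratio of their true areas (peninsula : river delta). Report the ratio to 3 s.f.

0.0827

On Mercator the areal scale is sec²φ, so true area = apparent × cos²φ.
True area of peninsula: 200000 × cos²(71.4°) = 200000 × 0.1017 = 20350 km².
True area of river delta: 390000 × cos²(37.4°) = 390000 × 0.6311 = 246100 km².
Ratio = 20350 / 246100 ≈ 0.0827.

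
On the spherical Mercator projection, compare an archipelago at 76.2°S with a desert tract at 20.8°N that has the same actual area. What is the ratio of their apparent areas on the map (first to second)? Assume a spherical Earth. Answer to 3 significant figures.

15.4

On Mercator, area is exaggerated by sec²φ = 1/cos²φ.
At 76.2°: sec²(76.2°) = 1/0.2385² = 17.58.
At 20.8°: sec²(20.8°) = 1/0.9348² = 1.144.
Ratio = 17.58/1.144 = cos²(20.8°)/cos²(76.2°) ≈ 15.4.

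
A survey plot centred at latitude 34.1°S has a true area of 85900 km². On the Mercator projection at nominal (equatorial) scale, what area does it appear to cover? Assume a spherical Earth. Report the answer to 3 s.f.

125000 km²

The Mercator projection is conformal; its linear scale factor is the same in every direction and equals sec φ = 1/cos φ.
Areal scale = k² = sec²φ = 1/cos²(34.1°) = 1/0.8281² = 1.458.
Apparent area = 85900 × 1.458 ≈ 125000 km².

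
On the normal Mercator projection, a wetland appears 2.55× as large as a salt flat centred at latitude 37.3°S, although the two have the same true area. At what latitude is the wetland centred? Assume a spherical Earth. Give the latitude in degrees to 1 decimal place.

60.1°

For equal true areas on Mercator, apparent areas scale as sec²φ, so the ratio is cos²φ₂ / cos²φ₁.
cos²φ₂ / cos²φ₁ = 2.55  ⇒  cos φ₁ = cos 37.3° / √2.55 = 0.7955/1.597 = 0.4981.
φ₁ = arccos(0.4981) ≈ 60.1°.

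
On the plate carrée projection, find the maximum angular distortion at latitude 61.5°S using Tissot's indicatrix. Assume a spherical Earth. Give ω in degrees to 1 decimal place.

41.5°

Plate carrée maps x = Rλ, y = Rφ. The meridian scale is h = 1 and the parallel scale is k = 1/cos φ = sec φ.
At 61.5°: h = 1.000, k = 2.096; principal scales a = 2.096, b = 1.000.
sin(ω/2) = (a − b)/(a + b) = 1.096/3.096 = 0.3540, so ω = 2 arcsin(0.3540) ≈ 41.5°.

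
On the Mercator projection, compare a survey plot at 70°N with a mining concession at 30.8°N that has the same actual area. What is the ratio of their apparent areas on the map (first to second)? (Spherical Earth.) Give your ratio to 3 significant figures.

6.31

Mercator areal scale is sec²φ.
At 70°: sec²(70°) = 1/0.3420² = 8.549.
At 30.8°: sec²(30.8°) = 1/0.8590² = 1.355.
Ratio = 8.549/1.355 = cos²(30.8°)/cos²(70°) ≈ 6.31.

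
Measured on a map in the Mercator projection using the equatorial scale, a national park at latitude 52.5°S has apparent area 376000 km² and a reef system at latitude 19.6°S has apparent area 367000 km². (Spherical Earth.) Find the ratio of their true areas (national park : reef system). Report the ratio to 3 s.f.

0.428

On Mercator the areal scale is sec²φ, so true area = apparent × cos²φ.
True area of national park: 376000 × cos²(52.5°) = 376000 × 0.3706 = 139300 km².
True area of reef system: 367000 × cos²(19.6°) = 367000 × 0.8875 = 325700 km².
Ratio = 139300 / 325700 ≈ 0.428.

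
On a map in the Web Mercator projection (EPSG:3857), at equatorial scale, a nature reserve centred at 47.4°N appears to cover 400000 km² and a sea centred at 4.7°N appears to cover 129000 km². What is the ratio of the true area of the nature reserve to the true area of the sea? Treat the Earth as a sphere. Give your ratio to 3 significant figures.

Mercator's areal exaggeration is sec²φ; hence true area = (apparent area) · cos²φ.
True area of nature reserve: 400000 × cos²(47.4°) = 400000 × 0.4582 = 183300 km².
True area of sea: 129000 × cos²(4.7°) = 129000 × 0.9933 = 128100 km².
Ratio = 183300 / 128100 ≈ 1.43.

1.43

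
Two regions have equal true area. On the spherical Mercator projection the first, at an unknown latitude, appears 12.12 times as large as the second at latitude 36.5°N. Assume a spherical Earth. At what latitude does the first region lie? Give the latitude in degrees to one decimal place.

76.6°

Mercator areal scale is sec²φ, so apparent-area ratio = sec²φ₁ / sec²φ₂ = cos²φ₂ / cos²φ₁.
cos²φ₂ / cos²φ₁ = 12.12  ⇒  cos φ₁ = cos 36.5° / √12.12 = 0.8039/3.481 = 0.2309.
φ₁ = arccos(0.2309) ≈ 76.6°.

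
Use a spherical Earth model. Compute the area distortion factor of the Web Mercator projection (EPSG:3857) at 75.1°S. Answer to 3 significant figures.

Mercator is conformal, so the point scale is isotropic: h = k = sec φ = 1/cos φ.
Areal scale = k² = sec²φ = 1/cos²(75.1°) = 1/0.2571² = 15.12.

15.1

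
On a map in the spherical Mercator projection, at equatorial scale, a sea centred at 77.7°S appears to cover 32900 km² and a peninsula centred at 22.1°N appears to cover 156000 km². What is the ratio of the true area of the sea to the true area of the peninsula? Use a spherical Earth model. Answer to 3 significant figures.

Mercator's areal exaggeration is sec²φ; hence true area = (apparent area) · cos²φ.
True area of sea: 32900 × cos²(77.7°) = 32900 × 0.04538 = 1493 km².
True area of peninsula: 156000 × cos²(22.1°) = 156000 × 0.8585 = 133900 km².
Ratio = 1493 / 133900 ≈ 0.0111.

0.0111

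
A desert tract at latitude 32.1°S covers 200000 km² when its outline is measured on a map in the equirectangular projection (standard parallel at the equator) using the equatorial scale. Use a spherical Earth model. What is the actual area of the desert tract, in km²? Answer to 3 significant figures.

169000 km²

Plate carrée maps x = Rλ, y = Rφ. The meridian scale is h = 1 and the parallel scale is k = 1/cos φ = sec φ.
Areal scale = h·k = 1 × sec φ; at 32.1°, h = 1.000, k = 1.180, so h·k = 1.180.
True area = apparent / (areal scale) = 200000 / 1.180 ≈ 169000 km².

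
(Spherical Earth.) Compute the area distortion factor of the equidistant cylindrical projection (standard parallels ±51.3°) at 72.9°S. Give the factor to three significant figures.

In the equirectangular projection with standard parallel φ₀ = 51.3° (x = Rλ cos φ₀, y = Rφ), meridians are true-scale (h = 1) and the parallel scale is k = cos φ₀ / cos φ.
Areal scale = h·k = 1 × cos φ₀ / cos φ; at 72.9°, h = 1.000, k = 2.126, so h·k = 2.126.

2.13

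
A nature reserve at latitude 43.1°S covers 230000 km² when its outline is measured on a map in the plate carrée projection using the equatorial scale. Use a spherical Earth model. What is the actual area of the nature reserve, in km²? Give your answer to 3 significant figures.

For the equirectangular projection with φ₀ = 0 (plate carrée), h = 1 along meridians and k = sec φ along parallels.
Areal scale = h·k = 1 × sec φ; at 43.1°, h = 1.000, k = 1.370, so h·k = 1.370.
True area = apparent / (areal scale) = 230000 / 1.370 ≈ 168000 km².

168000 km²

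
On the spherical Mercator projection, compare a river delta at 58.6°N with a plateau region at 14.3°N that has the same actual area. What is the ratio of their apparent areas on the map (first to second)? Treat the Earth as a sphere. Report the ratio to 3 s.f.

Mercator is conformal with k = sec φ, so areal scale = k² = sec²φ.
At 58.6°: sec²(58.6°) = 1/0.5210² = 3.684.
At 14.3°: sec²(14.3°) = 1/0.9690² = 1.065.
Ratio = 3.684/1.065 = cos²(14.3°)/cos²(58.6°) ≈ 3.46.

3.46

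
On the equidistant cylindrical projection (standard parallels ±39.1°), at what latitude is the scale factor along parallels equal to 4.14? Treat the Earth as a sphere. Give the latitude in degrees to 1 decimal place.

79.2°

With standard parallel φ₀ = 39.1°, the equirectangular projection gives x = Rλ cos φ₀, y = Rφ, so h = 1 and k = cos 39.1° / cos φ.
k = cos φ₀ / cos φ = 4.14  ⇒  cos φ = cos 39.1° / 4.14 = 0.1875.
φ = arccos(0.1875) ≈ 79.2°.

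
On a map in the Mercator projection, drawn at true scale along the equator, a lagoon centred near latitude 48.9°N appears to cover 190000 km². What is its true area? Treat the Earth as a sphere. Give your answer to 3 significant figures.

82100 km²

Mercator is conformal, so the point scale is isotropic: h = k = sec φ = 1/cos φ.
Areal scale = k² = sec²φ = 1/cos²(48.9°) = 1/0.6574² = 2.314.
True area = apparent / (areal scale) = 190000 / 2.314 ≈ 82100 km².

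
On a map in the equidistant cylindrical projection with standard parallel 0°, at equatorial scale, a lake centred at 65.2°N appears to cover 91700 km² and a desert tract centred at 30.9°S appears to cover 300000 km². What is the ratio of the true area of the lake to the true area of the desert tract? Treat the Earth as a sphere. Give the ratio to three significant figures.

0.149

On the plate carrée, areal scale = h·k = 1 × sec φ, so true area = apparent × cos φ.
True area of lake: 91700 × cos(65.2°) = 91700 × 0.4195 = 38460 km².
True area of desert tract: 300000 × cos(30.9°) = 300000 × 0.8581 = 257400 km².
Ratio = 38460 / 257400 ≈ 0.149.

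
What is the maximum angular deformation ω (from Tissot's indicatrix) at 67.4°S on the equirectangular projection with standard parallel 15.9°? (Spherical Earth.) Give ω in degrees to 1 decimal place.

50.8°

With standard parallel φ₀ = 15.9°, the equirectangular projection gives x = Rλ cos φ₀, y = Rφ, so h = 1 and k = cos 15.9° / cos φ.
At 67.4°: h = 1.000, k = 2.503; principal scales a = 2.503, b = 1.000.
sin(ω/2) = (a − b)/(a + b) = 1.503/3.503 = 0.4290, so ω = 2 arcsin(0.4290) ≈ 50.8°.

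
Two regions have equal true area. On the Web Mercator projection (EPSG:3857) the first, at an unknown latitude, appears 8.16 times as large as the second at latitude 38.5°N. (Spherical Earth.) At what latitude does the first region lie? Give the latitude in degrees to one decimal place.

74.1°

For equal true areas on Mercator, apparent areas scale as sec²φ, so the ratio is cos²φ₂ / cos²φ₁.
cos²φ₂ / cos²φ₁ = 8.16  ⇒  cos φ₁ = cos 38.5° / √8.16 = 0.7826/2.857 = 0.2740.
φ₁ = arccos(0.2740) ≈ 74.1°.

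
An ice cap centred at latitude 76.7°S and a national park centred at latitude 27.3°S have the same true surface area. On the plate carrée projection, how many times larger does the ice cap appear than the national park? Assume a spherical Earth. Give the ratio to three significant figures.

In the plate carrée (x = Rλ, y = Rφ), meridians are true-scale (h = 1) and parallels are stretched by k = sec φ.
Areal scale at 76.7°: h·k = 1.000 × 4.347 = 4.347.
Areal scale at 27.3°: h·k = 1.000 × 1.125 = 1.125.
Ratio = 4.347/1.125 ≈ 3.86.

3.86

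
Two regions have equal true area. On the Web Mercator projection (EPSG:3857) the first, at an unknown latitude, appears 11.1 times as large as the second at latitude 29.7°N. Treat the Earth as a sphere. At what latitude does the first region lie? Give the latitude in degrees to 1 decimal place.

For equal true areas on Mercator, apparent areas scale as sec²φ, so the ratio is cos²φ₂ / cos²φ₁.
cos²φ₂ / cos²φ₁ = 11.1  ⇒  cos φ₁ = cos 29.7° / √11.1 = 0.8686/3.332 = 0.2607.
φ₁ = arccos(0.2607) ≈ 74.9°.

74.9°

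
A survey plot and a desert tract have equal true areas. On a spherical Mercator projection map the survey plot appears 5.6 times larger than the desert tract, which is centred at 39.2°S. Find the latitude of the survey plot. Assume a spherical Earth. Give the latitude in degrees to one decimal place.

Mercator areal scale is sec²φ, so apparent-area ratio = sec²φ₁ / sec²φ₂ = cos²φ₂ / cos²φ₁.
cos²φ₂ / cos²φ₁ = 5.6  ⇒  cos φ₁ = cos 39.2° / √5.6 = 0.7749/2.366 = 0.3275.
φ₁ = arccos(0.3275) ≈ 70.9°.

70.9°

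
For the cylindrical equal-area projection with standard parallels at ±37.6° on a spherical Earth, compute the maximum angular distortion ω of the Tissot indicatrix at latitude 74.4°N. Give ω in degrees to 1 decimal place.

Cylindrical equal-area (φ₀ = 37.6°): h = cos φ / cos 37.6° along meridians, k = cos 37.6° / cos φ along parallels; h·k = 1.
At 74.4°: h = 0.3394, k = 2.946; principal scales a = 2.946, b = 0.3394.
sin(ω/2) = (a − b)/(a + b) = 2.607/3.286 = 0.7934, so ω = 2 arcsin(0.7934) ≈ 105.0°.

105.0°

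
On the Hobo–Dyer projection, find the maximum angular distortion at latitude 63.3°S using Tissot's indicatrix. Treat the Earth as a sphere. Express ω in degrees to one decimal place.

61.9°

The Hobo–Dyer projection is cylindrical equal-area with φ₀ = 37.5°. Cylindrical equal-area (φ₀ = 37.5°): h = cos φ / cos 37.5° along meridians, k = cos 37.5° / cos φ along parallels; h·k = 1.
At 63.3°: h = 0.5664, k = 1.766; principal scales a = 1.766, b = 0.5664.
sin(ω/2) = (a − b)/(a + b) = 1.199/2.332 = 0.5143, so ω = 2 arcsin(0.5143) ≈ 61.9°.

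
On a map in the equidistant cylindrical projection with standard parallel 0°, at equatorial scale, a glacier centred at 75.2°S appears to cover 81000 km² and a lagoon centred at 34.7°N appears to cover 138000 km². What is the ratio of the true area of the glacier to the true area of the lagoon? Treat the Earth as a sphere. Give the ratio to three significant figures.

Plate carrée has h = 1 and k = sec φ, giving areal scale sec φ; true area = (apparent area) · cos φ.
True area of glacier: 81000 × cos(75.2°) = 81000 × 0.2554 = 20690 km².
True area of lagoon: 138000 × cos(34.7°) = 138000 × 0.8221 = 113500 km².
Ratio = 20690 / 113500 ≈ 0.182.

0.182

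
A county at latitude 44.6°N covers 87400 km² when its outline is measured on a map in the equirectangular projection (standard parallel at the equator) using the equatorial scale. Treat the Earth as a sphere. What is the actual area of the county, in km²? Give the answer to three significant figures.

62200 km²

For the equirectangular projection with φ₀ = 0 (plate carrée), h = 1 along meridians and k = sec φ along parallels.
Areal scale = h·k = 1 × sec φ; at 44.6°, h = 1.000, k = 1.404, so h·k = 1.404.
True area = apparent / (areal scale) = 87400 / 1.404 ≈ 62200 km².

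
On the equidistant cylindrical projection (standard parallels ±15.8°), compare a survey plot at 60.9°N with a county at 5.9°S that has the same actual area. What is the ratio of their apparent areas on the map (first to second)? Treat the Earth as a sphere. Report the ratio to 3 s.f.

The equidistant cylindrical projection with φ₀ = 15.8° has h = 1 (meridians true) and k = cos φ₀ / cos φ along parallels.
Areal scale at 60.9°: h·k = 1.000 × 1.979 = 1.979.
Areal scale at 5.9°: h·k = 1.000 × 0.9673 = 0.9673.
Ratio = 1.979/0.9673 ≈ 2.05.

2.05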